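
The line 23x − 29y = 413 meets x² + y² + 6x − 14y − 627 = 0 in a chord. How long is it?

Substitute y = (−413 + 23x)/29:
1370x² − 23290x − 189060 = 0  ⟹  x² − 17x − 138 = 0
x = 23 or x = −6, giving (23, 4) and (−6, −19).
Chord length = distance between (23, 4) and (−6, −19) = √1370 = √1370.

√1370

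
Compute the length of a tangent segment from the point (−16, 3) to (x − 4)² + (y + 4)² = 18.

√431

With centre O = (4, −4), |OP|² = 449 and r² = 18.
Power of the point: PT² = |PO|² − r² = 431, so PT = √431.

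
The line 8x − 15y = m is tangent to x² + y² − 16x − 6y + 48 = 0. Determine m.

Tangency holds when the distance from the centre (8, 3) to the line equals the radius 5:
|8·8 − 15·3 − m| / √289 = 5
|m − (19)| = 5·17, so m = 104 or m = −66.

m = −66 or m = 104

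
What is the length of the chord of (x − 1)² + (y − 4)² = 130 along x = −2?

The distance from (1, 4) to the line is 3, and r² = 130.
Chord = 2√(r² − d²) = 2·√(121) = 22.

22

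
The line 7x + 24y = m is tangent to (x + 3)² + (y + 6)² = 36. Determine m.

m = −315 or m = −15

Tangency holds when the distance from the centre (−3, −6) to the line equals the radius 6:
|7·(−3) + 24·(−6) − m| / √625 = 6
|m − (−165)| = 6·25, so m = −15 or m = −315.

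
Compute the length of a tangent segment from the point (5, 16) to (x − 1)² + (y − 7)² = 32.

The centre is (1, 7) and r = 4√2. The square of the distance from P to the centre is 16 + 81 = 97.
By the tangent–radius right angle, tangent length = √(|PO|² − r²) = √65.

√65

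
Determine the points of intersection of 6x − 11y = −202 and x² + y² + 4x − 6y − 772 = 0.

(−30, 2) and (14, 26)

Substitute y = (202 + 6x)/11:
157x² + 2512x − 65940 = 0  ⟹  x² + 16x − 420 = 0
x = 14 or x = −30, giving (14, 26) and (−30, 2).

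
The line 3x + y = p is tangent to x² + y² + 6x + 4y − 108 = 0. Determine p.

p = −11 ± 11√10

For a tangent, require d(centre, line) = r = 11.
|3·(−3) + 1·(−2) − p| / √10 = 11
|p − (−11)| = 11√10.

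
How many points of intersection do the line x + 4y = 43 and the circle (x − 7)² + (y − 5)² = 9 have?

d² = (1·7 + 4·5 − (43))²/17 = 256/17; r² = 9.
Since d² > r², the line lies outside the circle.

0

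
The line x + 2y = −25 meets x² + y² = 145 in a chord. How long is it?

Centre (0, 0), r² = 145. Perpendicular distance d from centre to line = |25| / √5 = 25/√5.
Half the chord is √(r² − d²) = √(20), so the full chord is 4√5.

4√5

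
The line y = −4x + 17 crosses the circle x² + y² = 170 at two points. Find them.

(1, 13) and (7, −11)

From the line, y = −4x + 17. Substituting:
17x² − 136x + 119 = 0  ⟹  x² − 8x + 7 = 0
x = 7 or x = 1, giving (7, −11) and (1, 13).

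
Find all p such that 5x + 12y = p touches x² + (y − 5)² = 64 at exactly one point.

The line touches the circle iff its distance from (0, 5) is 8:
|5·0 + 12·5 − p| / √169 = 8
|p − (60)| = 8·13, so p = 164 or p = −44.

p = −44 or p = 164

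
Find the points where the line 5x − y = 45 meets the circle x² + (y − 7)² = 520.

Express y = 5x − 45 and substitute into the circle:
26x² − 520x + 2184 = 0  ⟹  x² − 20x + 84 = 0
x = 14 or x = 6, giving (14, 25) and (6, −15).

(6, −15) and (14, 25)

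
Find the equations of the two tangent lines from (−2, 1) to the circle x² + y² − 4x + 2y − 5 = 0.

3x + y = −5 and x − 3y = −5

Write the tangent as mx − y + (1 − m·(−2)) = 0 and set its distance from the centre to √10:
(4m − (−2))² = 10(m² + 1)
3m² + 8m − 3 = 0, so m = −3 or m = 1/3.
Through (−2, 1) these give 3x + y = −5 and x − 3y = −5.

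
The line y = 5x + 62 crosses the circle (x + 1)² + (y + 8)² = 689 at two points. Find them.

Substitute y = 5x + 62:
26x² + 702x + 4212 = 0  ⟹  x² + 27x + 162 = 0
x = −9 or x = −18, giving (−9, 17) and (−18, −28).

(−18, −28) and (−9, 17)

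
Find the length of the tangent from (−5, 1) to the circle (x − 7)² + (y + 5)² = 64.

2√29

The centre is (7, −5) and r = 8. The square of the distance from P to the centre is 144 + 36 = 180.
The tangent meets the radius at right angles, so tangent² = |PO|² − r² = 180 − 64 = 116.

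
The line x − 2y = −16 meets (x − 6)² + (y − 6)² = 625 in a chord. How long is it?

The distance from (6, 6) to the line is 10/√5, and r² = 625.
Half the chord is √(r² − d²) = √(605), so the full chord is 22√5.

22√5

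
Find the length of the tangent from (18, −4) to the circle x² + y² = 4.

4√21

Centre (0, 0), r² = 4. |PO|² = (18)² + (−4)² = 340.
The tangent meets the radius at right angles, so tangent² = |PO|² − r² = 340 − 4 = 336.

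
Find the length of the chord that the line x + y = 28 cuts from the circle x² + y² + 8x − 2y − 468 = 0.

Centre (−4, 1), r² = 485. Perpendicular distance d from centre to line = |−31| / √2 = 31/√2.
Half the chord is √(r² − d²) = √(9/2), so the full chord is 3√2.

3√2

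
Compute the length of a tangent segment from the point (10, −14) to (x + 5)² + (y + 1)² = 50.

The centre is (−5, −1) and r = 5√2. The square of the distance from P to the centre is 225 + 169 = 394.
Power of the point: PT² = |PO|² − r² = 344, so PT = 2√86.

2√86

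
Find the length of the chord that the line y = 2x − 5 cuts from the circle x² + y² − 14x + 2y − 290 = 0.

16√5

The distance from (7, −1) to the line is 10/√5, and r² = 340.
Half the chord is √(r² − d²) = √(320), so the full chord is 16√5.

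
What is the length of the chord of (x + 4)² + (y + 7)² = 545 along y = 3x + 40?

13√10

Centre (−4, −7), r² = 545. Perpendicular distance d from centre to line = |35| / √10 = 35/√10.
Half the chord is √(r² − d²) = √(845/2), so the full chord is 13√10.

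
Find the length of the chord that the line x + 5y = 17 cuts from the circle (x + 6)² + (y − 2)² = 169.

Substitute y = (17 − x)/5:
26x² + 286x − 3276 = 0  ⟹  x² + 11x − 126 = 0
x = 7 or x = −18, giving (7, 2) and (−18, 7).
|(7, 2) − (−18, 7)| = √((25)² + (−5)²) = 5√26.

5√26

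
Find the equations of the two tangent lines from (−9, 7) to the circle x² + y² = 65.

Write the tangent as mx − y + (7 − m·(−9)) = 0 and set its distance from the centre to √65:
[m·(9) − (−7)]² = 65(m² + 1)
8m² + 63m − 8 = 0, so m = −8 or m = 1/8.
Through (−9, 7) these give 8x + y = −65 and x − 8y = −65.

8x + y = −65 and x − 8y = −65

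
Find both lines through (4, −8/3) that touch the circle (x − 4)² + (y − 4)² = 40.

x − 3y = 12 and x + 3y = −4

A line y − (−8/3) = m(x − (4)) is tangent when its distance from (4, 4) is 2√10:
(0m − (20/3))² = 40(m² + 1)
9m² − 1 = 0, so m = 1/3 or m = −1/3.
Through (4, −8/3) these give x − 3y = 12 and x + 3y = −4.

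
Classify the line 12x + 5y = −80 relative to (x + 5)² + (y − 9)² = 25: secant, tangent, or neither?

tangent

Substituting the line into the circle gives 169x² + 3250x + 15625 = 0.
Δ = 10562500 − 10562500 = 0.
A repeated root: the line is tangent.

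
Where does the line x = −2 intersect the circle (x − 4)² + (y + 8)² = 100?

The line gives x = −2. Substituting into the circle:
y² + 16y = 0
y = 0 or y = −16, giving (−2, 0) and (−2, −16).

(−2, −16) and (−2, 0)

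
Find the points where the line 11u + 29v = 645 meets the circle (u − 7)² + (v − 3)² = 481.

(−2, 23) and (27, 12)

Substitute v = (645 − 11u)/29:
962u² − 24050u − 51948 = 0  ⟹  u² − 25u − 54 = 0
u = 27 or u = −2, giving (27, 12) and (−2, 23).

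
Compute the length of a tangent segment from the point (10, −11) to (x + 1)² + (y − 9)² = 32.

√489

Centre (−1, 9), r² = 32. |PO|² = (11)² + (−20)² = 521.
Power of the point: PT² = |PO|² − r² = 489, so PT = √489.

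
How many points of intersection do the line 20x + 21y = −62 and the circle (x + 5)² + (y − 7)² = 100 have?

2

Substituting the line into the circle gives 841x² + 12770x + 10606 = 0.
Δ = 163072900 − 35678584 = 127394316.
Two real roots: the line is a secant.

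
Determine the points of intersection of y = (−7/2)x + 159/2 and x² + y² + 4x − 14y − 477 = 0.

From the line, y = (159 − 7x)/2. Substituting:
53x² − 2014x + 18921 = 0  ⟹  x² − 38x + 357 = 0
x = 21 or x = 17, giving (21, 6) and (17, 20).

(17, 20) and (21, 6)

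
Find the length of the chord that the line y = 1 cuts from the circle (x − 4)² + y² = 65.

16

Substitute y = 1:
x² − 8x − 48 = 0
x = 12 or x = −4, giving (12, 1) and (−4, 1).
Chord length = distance between (12, 1) and (−4, 1) = √256 = 16.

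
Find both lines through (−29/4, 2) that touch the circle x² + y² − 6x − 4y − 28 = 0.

4x − 5y = −39 and 4x + 5y = −19

A line y − (2) = m(x − (−29/4)) is tangent when its distance from (3, 2) is √41:
(41/4m − (0))² = 41(m² + 1)
25m² − 16 = 0, so m = 4/5 or m = −4/5.
With m = 4/5: 4x − 5y = −39. With m = −4/5: 4x + 5y = −19.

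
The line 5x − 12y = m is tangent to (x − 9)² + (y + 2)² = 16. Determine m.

Tangency holds when the distance from the centre (9, −2) to the line equals the radius 4:
|5·9 − 12·(−2) − m| / √169 = 4
|m − (69)| = 4·13, so m = 121 or m = 17.

m = 17 or m = 121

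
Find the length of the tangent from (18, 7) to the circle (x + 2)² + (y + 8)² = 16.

Centre (−2, −8), r² = 16. |PO|² = (20)² + (15)² = 625.
Power of the point: PT² = |PO|² − r² = 609, so PT = √609.

√609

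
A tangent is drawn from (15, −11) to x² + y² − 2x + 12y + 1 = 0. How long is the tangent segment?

√185

The centre is (1, −6) and r = 6. The square of the distance from P to the centre is 196 + 25 = 221.
By the tangent–radius right angle, tangent length = √(|PO|² − r²) = √185.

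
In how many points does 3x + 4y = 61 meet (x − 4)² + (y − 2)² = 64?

0

d² = (3·4 + 4·2 − (61))²/25 = 1681/25; r² = 64.
Since d² > r², the line lies outside the circle.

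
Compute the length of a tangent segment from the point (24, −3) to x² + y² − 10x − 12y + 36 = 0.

Centre (5, 6), r² = 25. |PO|² = (19)² + (−9)² = 442.
By the tangent–radius right angle, tangent length = √(|PO|² − r²) = √417.

√417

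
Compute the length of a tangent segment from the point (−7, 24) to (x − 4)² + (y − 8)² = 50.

√327

With centre O = (4, 8), |OP|² = 377 and r² = 50.
The tangent meets the radius at right angles, so tangent² = |PO|² − r² = 377 − 50 = 327.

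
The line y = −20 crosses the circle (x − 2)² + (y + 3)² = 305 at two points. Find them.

From the line, y = −20. Substituting:
x² − 4x − 12 = 0
x = 6 or x = −2, giving (6, −20) and (−2, −20).

(−2, −20) and (6, −20)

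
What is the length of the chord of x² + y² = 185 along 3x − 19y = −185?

√370

From the line, y = (185 + 3x)/19. Substituting:
370x² + 1110x − 32560 = 0  ⟹  x² + 3x − 88 = 0
x = 8 or x = −11, giving (8, 11) and (−11, 8).
Chord length = distance between (8, 11) and (−11, 8) = √370 = √370.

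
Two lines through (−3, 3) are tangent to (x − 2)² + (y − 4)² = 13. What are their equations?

Write the tangent as mx − y + (3 − m·(−3)) = 0 and set its distance from the centre to √13:
(5m − (1))² = 13(m² + 1)
6m² − 5m − 6 = 0, so m = −2/3 or m = 3/2.
With m = −2/3: 2x + 3y = 3. With m = 3/2: 3x − 2y = −15.

2x + 3y = 3 and 3x − 2y = −15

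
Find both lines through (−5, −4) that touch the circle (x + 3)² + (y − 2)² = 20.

Write the tangent as mx − y + (−4 − m·(−5)) = 0 and set its distance from the centre to 2√5:
[m·(2) − (6)]² = 20(m² + 1)
2m² + 3m − 2 = 0, so m = 1/2 or m = −2.
Through (−5, −4) these give x − 2y = 3 and 2x + y = −14.

x − 2y = 3 and 2x + y = −14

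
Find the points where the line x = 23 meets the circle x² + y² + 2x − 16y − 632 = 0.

The line gives x = 23. Substituting into the circle:
y² − 16y − 57 = 0
y = 19 or y = −3, giving (23, 19) and (23, −3).

(23, −3) and (23, 19)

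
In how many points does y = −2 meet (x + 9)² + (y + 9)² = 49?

1

Centre (−9, −9), r² = 49. Distance² from centre to line = (−7)² = 49.
Since d² = r², the line is tangent.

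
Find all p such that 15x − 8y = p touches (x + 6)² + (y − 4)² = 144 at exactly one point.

The line touches the circle iff its distance from (−6, 4) is 12:
|15·(−6) − 8·4 − p| / √289 = 12
|p − (−122)| = 12·17, so p = 82 or p = −326.

p = −326 or p = 82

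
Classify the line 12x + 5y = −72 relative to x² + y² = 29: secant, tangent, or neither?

Centre (0, 0), r² = 29. Distance² from centre to line = (72)²/169 = 5184/169.
Since d² > r², the line lies outside the circle.

neither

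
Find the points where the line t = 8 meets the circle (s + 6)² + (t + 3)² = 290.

Substitute t = 8:
s² + 12s − 133 = 0
s = 7 or s = −19, giving (7, 8) and (−19, 8).

(−19, 8) and (7, 8)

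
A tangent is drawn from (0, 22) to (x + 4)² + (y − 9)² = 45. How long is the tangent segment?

The centre is (−4, 9) and r = 3√5. The square of the distance from P to the centre is 16 + 169 = 185.
By the tangent–radius right angle, tangent length = √(|PO|² − r²) = √140 = 2√35.

2√35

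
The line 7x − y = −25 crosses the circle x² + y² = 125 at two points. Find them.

(−5, −10) and (−2, 11)

From the line, y = 7x + 25. Substituting:
50x² + 350x + 500 = 0  ⟹  x² + 7x + 10 = 0
x = −2 or x = −5, giving (−2, 11) and (−5, −10).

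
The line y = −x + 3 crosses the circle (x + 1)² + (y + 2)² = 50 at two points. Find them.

Substitute y = −x + 3:
2x² − 8x − 24 = 0  ⟹  x² − 4x − 12 = 0
x = 6 or x = −2, giving (6, −3) and (−2, 5).

(−2, 5) and (6, −3)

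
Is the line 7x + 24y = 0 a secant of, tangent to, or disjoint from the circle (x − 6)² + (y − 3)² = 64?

Substituting the line into the circle gives 625x² − 5904x − 10944 = 0.
Δ = 34857216 − (−27360000) = 62217216.
Two real roots: the line is a secant.

secant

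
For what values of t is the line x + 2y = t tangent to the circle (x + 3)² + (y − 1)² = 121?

Tangency holds when the distance from the centre (−3, 1) to the line equals the radius 11:
|1·(−3) + 2·1 − t| / √5 = 11
|t − (−1)| = 11√5.

t = −1 ± 11√5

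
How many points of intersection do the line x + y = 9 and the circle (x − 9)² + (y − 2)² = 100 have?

Substituting the line into the circle gives 2x² − 32x + 30 = 0.
Δ = 1024 − 240 = 784.
Two real roots: the line is a secant.

2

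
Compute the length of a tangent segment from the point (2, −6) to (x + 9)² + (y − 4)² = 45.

With centre O = (−9, 4), |OP|² = 221 and r² = 45.
By the tangent–radius right angle, tangent length = √(|PO|² − r²) = √176 = 4√11.

4√11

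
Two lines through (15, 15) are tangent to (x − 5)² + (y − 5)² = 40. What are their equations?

A line y − (15) = m(x − (15)) is tangent when its distance from (5, 5) is 2√10:
[m·(−10) − (−10)]² = 40(m² + 1)
3m² − 10m + 3 = 0, so m = 1/3 or m = 3.
Through (15, 15) these give x − 3y = −30 and 3x − y = 30.

x − 3y = −30 and 3x − y = 30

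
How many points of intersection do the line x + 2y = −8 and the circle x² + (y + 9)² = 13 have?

0

Centre (0, −9), r² = 13. Distance² from centre to line = (−10)²/5 = 20.
Since d² > r², the line lies outside the circle.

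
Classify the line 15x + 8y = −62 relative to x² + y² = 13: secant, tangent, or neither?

d² = (15·0 + 8·0 − (−62))²/289 = 3844/289; r² = 13.
Since d² > r², the line lies outside the circle.

neither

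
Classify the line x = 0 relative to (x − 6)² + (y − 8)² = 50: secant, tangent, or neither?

secant

Substituting the line into the circle gives y² − 16y + 50 = 0.
Discriminant = (−16)² − 4·1·(50) = 56 > 0.
Two real roots: the line is a secant.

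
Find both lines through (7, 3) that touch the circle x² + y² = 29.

2x + 5y = 29 and 5x − 2y = 29

A line y − (3) = m(x − (7)) is tangent when its distance from (0, 0) is √29:
[m·(−7) − (−3)]² = 29(m² + 1)
10m² − 21m − 10 = 0, so m = −2/5 or m = 5/2.
Through (7, 3) these give 2x + 5y = 29 and 5x − 2y = 29.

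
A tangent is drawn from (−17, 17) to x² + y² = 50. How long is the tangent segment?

4√33

The centre is (0, 0) and r = 5√2. The square of the distance from P to the centre is 289 + 289 = 578.
Power of the point: PT² = |PO|² − r² = 528, so PT = 4√33.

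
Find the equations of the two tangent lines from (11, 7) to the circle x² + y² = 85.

Write the tangent as mx − y + (7 − m·(11)) = 0 and set its distance from the centre to √85:
[m·(−11) − (−7)]² = 85(m² + 1)
18m² − 77m − 18 = 0, so m = −2/9 or m = 9/2.
Through (11, 7) these give 2x + 9y = 85 and 9x − 2y = 85.

2x + 9y = 85 and 9x − 2y = 85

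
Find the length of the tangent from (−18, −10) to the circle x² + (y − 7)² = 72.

With centre O = (0, 7), |OP|² = 613 and r² = 72.
The tangent meets the radius at right angles, so tangent² = |PO|² − r² = 613 − 72 = 541.

√541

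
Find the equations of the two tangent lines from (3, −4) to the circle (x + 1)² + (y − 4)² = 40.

3x − y = 13 and x + 3y = −9

Let a tangent through (3, −4) have slope m. Its distance from (−1, 4) must equal 2√10:
(−4m − (8))² = 40(m² + 1)
3m² − 8m − 3 = 0, so m = 3 or m = −1/3.
With m = 3: 3x − y = 13. With m = −1/3: x + 3y = −9.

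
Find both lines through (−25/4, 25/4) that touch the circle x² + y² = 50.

7x − y = −50 and x − 7y = −50

Let a tangent through (−25/4, 25/4) have slope m. Its distance from (0, 0) must equal 5√2:
(25/4m − (−25/4))² = 50(m² + 1)
7m² − 50m + 7 = 0, so m = 7 or m = 1/7.
Through (−25/4, 25/4) these give 7x − y = −50 and x − 7y = −50.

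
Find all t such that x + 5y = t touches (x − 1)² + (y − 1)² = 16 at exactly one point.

Tangency holds when the distance from the centre (1, 1) to the line equals the radius 4:
|1·1 + 5·1 − t| / √26 = 4
|t − (6)| = 4√26.

t = 6 ± 4√26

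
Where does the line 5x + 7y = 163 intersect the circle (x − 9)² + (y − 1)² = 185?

(13, 14) and (20, 9)

From the line, y = (163 − 5x)/7. Substituting:
74x² − 2442x + 19240 = 0  ⟹  x² − 33x + 260 = 0
x = 20 or x = 13, giving (20, 9) and (13, 14).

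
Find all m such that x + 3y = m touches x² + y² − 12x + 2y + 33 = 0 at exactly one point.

For a tangent, require d(centre, line) = r = 2.
|1·6 + 3·(−1) − m| / √10 = 2
|m − (3)| = 2√10.

m = 3 ± 2√10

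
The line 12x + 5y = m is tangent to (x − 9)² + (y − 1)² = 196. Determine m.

m = −69 or m = 295

The line touches the circle iff its distance from (9, 1) is 14:
|12·9 + 5·1 − m| / √169 = 14
|m − (113)| = 14·13, so m = 295 or m = −69.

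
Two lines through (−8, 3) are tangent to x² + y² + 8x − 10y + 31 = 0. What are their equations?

x + 3y = 1 and 3x − y = −27

Write the tangent as mx − y + (3 − m·(−8)) = 0 and set its distance from the centre to √10:
[m·(4) − (2)]² = 10(m² + 1)
3m² − 8m − 3 = 0, so m = −1/3 or m = 3.
With m = −1/3: x + 3y = 1. With m = 3: 3x − y = −27.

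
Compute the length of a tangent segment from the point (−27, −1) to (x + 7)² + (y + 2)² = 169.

2√58

Centre (−7, −2), r² = 169. |PO|² = (−20)² + (1)² = 401.
By the tangent–radius right angle, tangent length = √(|PO|² − r²) = √232 = 2√58.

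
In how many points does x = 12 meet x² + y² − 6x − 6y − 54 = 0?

0

d² = (1·3 + 0·3 − (12))² = 81; r² = 72.
Since d² > r², the line lies outside the circle.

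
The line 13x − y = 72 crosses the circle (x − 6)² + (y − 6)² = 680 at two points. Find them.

(4, −20) and (8, 32)

Express y = 13x − 72 and substitute into the circle:
170x² − 2040x + 5440 = 0  ⟹  x² − 12x + 32 = 0
x = 8 or x = 4, giving (8, 32) and (4, −20).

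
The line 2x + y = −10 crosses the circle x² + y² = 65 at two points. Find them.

(−7, 4) and (−1, −8)

From the line, y = −2x − 10. Substituting:
5x² + 40x + 35 = 0  ⟹  x² + 8x + 7 = 0
x = −1 or x = −7, giving (−1, −8) and (−7, 4).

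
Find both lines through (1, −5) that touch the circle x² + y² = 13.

A line y − (−5) = m(x − (1)) is tangent when its distance from (0, 0) is √13:
[m·(−1) − (5)]² = 13(m² + 1)
6m² − 5m − 6 = 0, so m = 3/2 or m = −2/3.
Through (1, −5) these give 3x − 2y = 13 and 2x + 3y = −13.

3x − 2y = 13 and 2x + 3y = −13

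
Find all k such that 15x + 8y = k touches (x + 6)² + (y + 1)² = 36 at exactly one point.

k = −200 or k = 4

For a tangent, require d(centre, line) = r = 6.
|15·(−6) + 8·(−1) − k| / √289 = 6
|k − (−98)| = 6·17, so k = 4 or k = −200.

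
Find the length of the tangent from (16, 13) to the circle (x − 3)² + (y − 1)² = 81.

2√58

With centre O = (3, 1), |OP|² = 313 and r² = 81.
By the tangent–radius right angle, tangent length = √(|PO|² − r²) = √232 = 2√58.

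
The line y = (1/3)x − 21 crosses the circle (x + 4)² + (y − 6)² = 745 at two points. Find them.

(0, −21) and (9, −18)

Substitute y = (−63 + x)/3:
10x² − 90x = 0  ⟹  x² − 9x = 0
x = 9 or x = 0, giving (9, −18) and (0, −21).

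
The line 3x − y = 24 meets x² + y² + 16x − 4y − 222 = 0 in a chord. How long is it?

4√10

The distance from (−8, 2) to the line is 50/√10, and r² = 290.
Chord = 2√(r² − d²) = 2·√(40) = 4√10.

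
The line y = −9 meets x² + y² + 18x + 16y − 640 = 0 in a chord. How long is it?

From the line, y = −9. Substituting:
x² + 18x − 703 = 0
x = 19 or x = −37, giving (19, −9) and (−37, −9).
Chord length = distance between (19, −9) and (−37, −9) = √3136 = 56.

56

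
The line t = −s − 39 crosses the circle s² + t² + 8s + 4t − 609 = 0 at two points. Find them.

(−27, −12) and (−14, −25)

Substitute t = −s − 39:
2s² + 82s + 756 = 0  ⟹  s² + 41s + 378 = 0
s = −14 or s = −27, giving (−14, −25) and (−27, −12).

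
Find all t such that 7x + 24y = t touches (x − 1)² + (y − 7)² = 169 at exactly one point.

t = −150 or t = 500

The line touches the circle iff its distance from (1, 7) is 13:
|7·1 + 24·7 − t| / √625 = 13
|t − (175)| = 13·25, so t = 500 or t = −150.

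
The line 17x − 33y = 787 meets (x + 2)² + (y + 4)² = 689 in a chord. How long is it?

√1378

Substitute y = (−787 + 17x)/33:
1378x² − 17914x − 316940 = 0  ⟹  x² − 13x − 230 = 0
x = 23 or x = −10, giving (23, −12) and (−10, −29).
|(23, −12) − (−10, −29)| = √((33)² + (17)²) = √1378.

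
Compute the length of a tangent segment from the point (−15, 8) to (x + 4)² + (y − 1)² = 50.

2√30

Centre (−4, 1), r² = 50. |PO|² = (−11)² + (7)² = 170.
Power of the point: PT² = |PO|² − r² = 120, so PT = 2√30.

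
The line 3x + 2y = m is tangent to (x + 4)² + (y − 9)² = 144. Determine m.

m = 6 ± 12√13

The line touches the circle iff its distance from (−4, 9) is 12:
|3·(−4) + 2·9 − m| / √13 = 12
|m − (6)| = 12√13.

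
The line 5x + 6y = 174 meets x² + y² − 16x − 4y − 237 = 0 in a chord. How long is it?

2√61

Centre (8, 2), r² = 305. Perpendicular distance d from centre to line = |−122| / √61 = 122/√61.
Half the chord is √(r² − d²) = √(61), so the full chord is 2√61.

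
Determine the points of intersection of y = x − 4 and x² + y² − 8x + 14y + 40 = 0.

(0, −4) and (1, −3)

Express y = x − 4 and substitute into the circle:
2x² − 2x = 0  ⟹  x² − x = 0
x = 1 or x = 0, giving (1, −3) and (0, −4).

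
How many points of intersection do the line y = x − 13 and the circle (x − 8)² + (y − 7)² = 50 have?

Centre (8, 7), r² = 50. Distance² from centre to line = (−12)²/2 = 72.
Since d² > r², the line lies outside the circle.

0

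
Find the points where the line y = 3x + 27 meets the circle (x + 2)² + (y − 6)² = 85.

Substitute y = 3x + 27:
10x² + 130x + 360 = 0  ⟹  x² + 13x + 36 = 0
x = −4 or x = −9, giving (−4, 15) and (−9, 0).

(−9, 0) and (−4, 15)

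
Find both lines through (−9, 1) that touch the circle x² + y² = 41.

5x + 4y = −41 and 4x − 5y = −41

Write the tangent as mx − y + (1 − m·(−9)) = 0 and set its distance from the centre to √41:
[m·(9) − (−1)]² = 41(m² + 1)
20m² + 9m − 20 = 0, so m = −5/4 or m = 4/5.
With m = −5/4: 5x + 4y = −41. With m = 4/5: 4x − 5y = −41.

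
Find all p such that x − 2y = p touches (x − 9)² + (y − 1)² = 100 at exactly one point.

p = 7 ± 10√5

For a tangent, require d(centre, line) = r = 10.
|1·9 − 2·1 − p| / √5 = 10
|p − (7)| = 10√5.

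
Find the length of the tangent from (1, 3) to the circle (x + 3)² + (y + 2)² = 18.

The centre is (−3, −2) and r = 3√2. The square of the distance from P to the centre is 16 + 25 = 41.
Power of the point: PT² = |PO|² − r² = 23, so PT = √23.

√23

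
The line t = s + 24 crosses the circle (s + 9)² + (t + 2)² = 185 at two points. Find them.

(−22, 2) and (−13, 11)

Substitute t = s + 24:
2s² + 70s + 572 = 0  ⟹  s² + 35s + 286 = 0
s = −13 or s = −22, giving (−13, 11) and (−22, 2).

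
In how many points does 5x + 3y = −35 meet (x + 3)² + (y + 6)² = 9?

2

Centre (−3, −6), r² = 9. Distance² from centre to line = (2)²/34 = 2/17.
Since d² < r², the line cuts the circle twice.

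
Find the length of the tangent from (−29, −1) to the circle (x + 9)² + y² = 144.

With centre O = (−9, 0), |OP|² = 401 and r² = 144.
The tangent meets the radius at right angles, so tangent² = |PO|² − r² = 401 − 144 = 257.

√257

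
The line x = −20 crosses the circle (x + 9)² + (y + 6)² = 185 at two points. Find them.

The line gives x = −20. Substituting into the circle:
y² + 12y − 28 = 0
y = 2 or y = −14, giving (−20, 2) and (−20, −14).

(−20, −14) and (−20, 2)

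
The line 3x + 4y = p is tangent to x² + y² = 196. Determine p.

The line touches the circle iff its distance from (0, 0) is 14:
|3·0 + 4·0 − p| / √25 = 14
|p| = 14·5, so p = 70 or p = −70.

p = −70 or p = 70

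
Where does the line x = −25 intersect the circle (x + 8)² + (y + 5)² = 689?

(−25, −25) and (−25, 15)

The line gives x = −25. Substituting into the circle:
y² + 10y − 375 = 0
y = 15 or y = −25, giving (−25, 15) and (−25, −25).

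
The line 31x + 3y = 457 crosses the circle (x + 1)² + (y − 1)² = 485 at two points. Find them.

From the line, y = (457 − 31x)/3. Substituting:
970x² − 28130x + 201760 = 0  ⟹  x² − 29x + 208 = 0
x = 16 or x = 13, giving (16, −13) and (13, 18).

(13, 18) and (16, −13)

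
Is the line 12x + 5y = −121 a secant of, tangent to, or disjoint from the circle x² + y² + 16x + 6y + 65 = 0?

Substituting the line into the circle gives 169x² + 2944x + 12636 = 0.
Discriminant = (2944)² − 4·169·(12636) = 125200 > 0.
Two real roots: the line is a secant.

secant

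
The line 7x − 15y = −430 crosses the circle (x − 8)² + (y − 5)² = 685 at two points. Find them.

(−10, 24) and (5, 31)

Substitute y = (430 + 7x)/15:
274x² + 1370x − 13700 = 0  ⟹  x² + 5x − 50 = 0
x = 5 or x = −10, giving (5, 31) and (−10, 24).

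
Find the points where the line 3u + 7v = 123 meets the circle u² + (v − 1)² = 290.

(−1, 18) and (13, 12)

Express v = (123 − 3u)/7 and substitute into the circle:
58u² − 696u − 754 = 0  ⟹  u² − 12u − 13 = 0
u = 13 or u = −1, giving (13, 12) and (−1, 18).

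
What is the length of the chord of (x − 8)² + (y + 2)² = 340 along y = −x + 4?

The distance from (8, −2) to the line is 2/√2, and r² = 340.
Half the chord is √(r² − d²) = √(338), so the full chord is 26√2.

26√2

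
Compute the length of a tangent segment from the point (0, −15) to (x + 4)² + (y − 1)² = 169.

√103

The centre is (−4, 1) and r = 13. The square of the distance from P to the centre is 16 + 256 = 272.
The tangent meets the radius at right angles, so tangent² = |PO|² − r² = 272 − 169 = 103.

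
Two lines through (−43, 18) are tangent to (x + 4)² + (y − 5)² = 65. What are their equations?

x + 8y = 101 and 4x + 7y = −46

Write the tangent as mx − y + (18 − m·(−43)) = 0 and set its distance from the centre to √65:
(39m − (−13))² = 65(m² + 1)
56m² + 39m + 4 = 0, so m = −1/8 or m = −4/7.
Through (−43, 18) these give x + 8y = 101 and 4x + 7y = −46.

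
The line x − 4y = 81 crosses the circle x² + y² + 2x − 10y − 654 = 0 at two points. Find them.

Express y = (−81 + x)/4 and substitute into the circle:
17x² − 170x − 663 = 0  ⟹  x² − 10x − 39 = 0
x = 13 or x = −3, giving (13, −17) and (−3, −21).

(−3, −21) and (13, −17)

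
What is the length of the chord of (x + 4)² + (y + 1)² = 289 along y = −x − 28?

7√2

From the line, y = −x − 28. Substituting:
2x² + 62x + 456 = 0  ⟹  x² + 31x + 228 = 0
x = −12 or x = −19, giving (−12, −16) and (−19, −9).
Chord length = distance between (−12, −16) and (−19, −9) = √98 = 7√2.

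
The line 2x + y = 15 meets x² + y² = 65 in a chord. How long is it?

4√5

Express y = −2x + 15 and substitute into the circle:
5x² − 60x + 160 = 0  ⟹  x² − 12x + 32 = 0
x = 8 or x = 4, giving (8, −1) and (4, 7).
Chord length = distance between (8, −1) and (4, 7) = √80 = 4√5.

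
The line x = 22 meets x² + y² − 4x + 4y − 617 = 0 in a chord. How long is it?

30

Centre (2, −2), r² = 625. Perpendicular distance d from centre to line = |−20| / √1 = 20.
Half the chord is √(r² − d²) = √(225), so the full chord is 30.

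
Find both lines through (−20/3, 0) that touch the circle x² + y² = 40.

Let a tangent through (−20/3, 0) have slope m. Its distance from (0, 0) must equal 2√10:
[m·(20/3) − (0)]² = 40(m² + 1)
m² − 9 = 0, so m = 3 or m = −3.
With m = 3: 3x − y = −20. With m = −3: 3x + y = −20.

3x − y = −20 and 3x + y = −20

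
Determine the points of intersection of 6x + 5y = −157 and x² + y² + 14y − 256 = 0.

Substitute y = (−157 − 6x)/5:
61x² + 1464x + 7259 = 0  ⟹  x² + 24x + 119 = 0
x = −7 or x = −17, giving (−7, −23) and (−17, −11).

(−17, −11) and (−7, −23)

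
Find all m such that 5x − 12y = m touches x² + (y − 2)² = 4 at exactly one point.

Tangency holds when the distance from the centre (0, 2) to the line equals the radius 2:
|5·0 − 12·2 − m| / √169 = 2
|m − (−24)| = 2·13, so m = 2 or m = −50.

m = −50 or m = 2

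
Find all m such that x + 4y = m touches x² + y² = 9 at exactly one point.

m = ±3√17

For a tangent, require d(centre, line) = r = 3.
|1·0 + 4·0 − m| / √17 = 3
|m| = 3√17.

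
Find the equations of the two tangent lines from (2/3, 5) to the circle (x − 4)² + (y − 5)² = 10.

3x + y = 7 and 3x − y = −3

Let a tangent through (2/3, 5) have slope m. Its distance from (4, 5) must equal √10:
[m·(10/3) − (0)]² = 10(m² + 1)
m² − 9 = 0, so m = −3 or m = 3.
With m = −3: 3x + y = 7. With m = 3: 3x − y = −3.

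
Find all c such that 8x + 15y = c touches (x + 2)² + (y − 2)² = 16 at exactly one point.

c = −54 or c = 82

For a tangent, require d(centre, line) = r = 4.
|8·(−2) + 15·2 − c| / √289 = 4
|c − (14)| = 4·17, so c = 82 or c = −54.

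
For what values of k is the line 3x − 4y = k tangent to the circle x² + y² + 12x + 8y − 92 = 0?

The line touches the circle iff its distance from (−6, −4) is 12:
|3·(−6) − 4·(−4) − k| / √25 = 12
|k − (−2)| = 12·5, so k = 58 or k = −62.

k = −62 or k = 58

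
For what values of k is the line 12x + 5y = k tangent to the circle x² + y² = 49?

Tangency holds when the distance from the centre (0, 0) to the line equals the radius 7:
|12·0 + 5·0 − k| / √169 = 7
|k| = 7·13, so k = 91 or k = −91.

k = −91 or k = 91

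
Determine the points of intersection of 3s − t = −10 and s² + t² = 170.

Substitute t = 3s + 10:
10s² + 60s − 70 = 0  ⟹  s² + 6s − 7 = 0
s = 1 or s = −7, giving (1, 13) and (−7, −11).

(−7, −11) and (1, 13)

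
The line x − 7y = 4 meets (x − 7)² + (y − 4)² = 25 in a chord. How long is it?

5√2

Substitute y = (−4 + x)/7:
50x² − 750x + 2200 = 0  ⟹  x² − 15x + 44 = 0
x = 11 or x = 4, giving (11, 1) and (4, 0).
|(11, 1) − (4, 0)| = √((7)² + (1)²) = 5√2.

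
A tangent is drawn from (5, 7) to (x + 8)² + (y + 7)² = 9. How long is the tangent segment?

The centre is (−8, −7) and r = 3. The square of the distance from P to the centre is 169 + 196 = 365.
The tangent meets the radius at right angles, so tangent² = |PO|² − r² = 365 − 9 = 356.

2√89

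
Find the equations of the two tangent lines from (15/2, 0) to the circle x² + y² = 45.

2x + y = 15 and 2x − y = 15

Let a tangent through (15/2, 0) have slope m. Its distance from (0, 0) must equal 3√5:
(−15/2m − (0))² = 45(m² + 1)
m² − 4 = 0, so m = −2 or m = 2.
Through (15/2, 0) these give 2x + y = 15 and 2x − y = 15.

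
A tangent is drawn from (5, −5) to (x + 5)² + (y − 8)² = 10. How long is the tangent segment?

Centre (−5, 8), r² = 10. |PO|² = (10)² + (−13)² = 269.
By the tangent–radius right angle, tangent length = √(|PO|² − r²) = √259.

√259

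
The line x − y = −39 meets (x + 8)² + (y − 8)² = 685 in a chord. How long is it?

29√2

Substitute y = x + 39:
2x² + 78x + 340 = 0  ⟹  x² + 39x + 170 = 0
x = −5 or x = −34, giving (−5, 34) and (−34, 5).
Chord length = distance between (−5, 34) and (−34, 5) = √1682 = 29√2.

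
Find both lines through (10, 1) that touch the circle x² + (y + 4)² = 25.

A line y − (1) = m(x − (10)) is tangent when its distance from (0, −4) is 5:
[m·(−10) − (−5)]² = 25(m² + 1)
3m² − 4m = 0, so m = 0 or m = 4/3.
Through (10, 1) these give y = 1 and 4x − 3y = 37.

y = 1 and 4x − 3y = 37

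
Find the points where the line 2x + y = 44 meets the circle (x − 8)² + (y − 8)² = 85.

(15, 14) and (17, 10)

Express y = −2x + 44 and substitute into the circle:
5x² − 160x + 1275 = 0  ⟹  x² − 32x + 255 = 0
x = 17 or x = 15, giving (17, 10) and (15, 14).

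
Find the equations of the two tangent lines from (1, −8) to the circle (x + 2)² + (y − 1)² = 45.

x + 2y = −15 and 2x − y = 10

Let a tangent through (1, −8) have slope m. Its distance from (−2, 1) must equal 3√5:
[m·(−3) − (9)]² = 45(m² + 1)
2m² − 3m − 2 = 0, so m = −1/2 or m = 2.
With m = −1/2: x + 2y = −15. With m = 2: 2x − y = 10.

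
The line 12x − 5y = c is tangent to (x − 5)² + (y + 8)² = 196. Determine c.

c = −82 or c = 282

Tangency holds when the distance from the centre (5, −8) to the line equals the radius 14:
|12·5 − 5·(−8) − c| / √169 = 14
|c − (100)| = 14·13, so c = 282 or c = −82.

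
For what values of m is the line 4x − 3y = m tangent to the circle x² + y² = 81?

For a tangent, require d(centre, line) = r = 9.
|4·0 − 3·0 − m| / √25 = 9
|m| = 9·5, so m = 45 or m = −45.

m = −45 or m = 45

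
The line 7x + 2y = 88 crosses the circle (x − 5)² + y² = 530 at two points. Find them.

(6, 23) and (18, −19)

From the line, y = (88 − 7x)/2. Substituting:
53x² − 1272x + 5724 = 0  ⟹  x² − 24x + 108 = 0
x = 18 or x = 6, giving (18, −19) and (6, 23).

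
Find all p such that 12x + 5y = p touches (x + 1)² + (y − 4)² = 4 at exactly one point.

p = −18 or p = 34

For a tangent, require d(centre, line) = r = 2.
|12·(−1) + 5·4 − p| / √169 = 2
|p − (8)| = 2·13, so p = 34 or p = −18.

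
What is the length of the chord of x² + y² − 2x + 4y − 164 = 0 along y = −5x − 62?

√26

Substitute y = −5x − 62:
26x² + 598x + 3432 = 0  ⟹  x² + 23x + 132 = 0
x = −11 or x = −12, giving (−11, −7) and (−12, −2).
Chord length = distance between (−11, −7) and (−12, −2) = √26 = √26.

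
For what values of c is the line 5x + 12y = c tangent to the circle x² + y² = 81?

c = −117 or c = 117

Tangency holds when the distance from the centre (0, 0) to the line equals the radius 9:
|5·0 + 12·0 − c| / √169 = 9
|c| = 9·13, so c = 117 or c = −117.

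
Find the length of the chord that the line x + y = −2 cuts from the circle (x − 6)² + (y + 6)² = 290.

From the line, y = −x − 2. Substituting:
2x² − 20x − 238 = 0  ⟹  x² − 10x − 119 = 0
x = 17 or x = −7, giving (17, −19) and (−7, 5).
|(17, −19) − (−7, 5)| = √((24)² + (−24)²) = 24√2.

24√2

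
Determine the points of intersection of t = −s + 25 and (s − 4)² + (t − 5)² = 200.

(6, 19) and (18, 7)

From the line, t = −s + 25. Substituting:
2s² − 48s + 216 = 0  ⟹  s² − 24s + 108 = 0
s = 18 or s = 6, giving (18, 7) and (6, 19).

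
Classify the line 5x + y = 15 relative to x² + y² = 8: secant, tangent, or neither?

neither

Substituting the line into the circle gives 26x² − 150x + 217 = 0.
Discriminant = (−150)² − 4·26·(217) = −68 < 0.
No real roots: the line does not meet the circle.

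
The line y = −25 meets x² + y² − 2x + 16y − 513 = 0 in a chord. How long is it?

Substitute y = −25:
x² − 2x − 288 = 0
x = 18 or x = −16, giving (18, −25) and (−16, −25).
|(18, −25) − (−16, −25)| = √((34)² + (0)²) = 34.

34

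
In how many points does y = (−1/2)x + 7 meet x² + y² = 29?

Substituting the line into the circle gives 5x² − 28x + 80 = 0.
Discriminant = (−28)² − 4·5·(80) = −816 < 0.
No real roots: the line does not meet the circle.

0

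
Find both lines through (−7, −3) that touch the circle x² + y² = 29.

5x − 2y = −29 and 2x + 5y = −29

Write the tangent as mx − y + (−3 − m·(−7)) = 0 and set its distance from the centre to √29:
[m·(7) − (3)]² = 29(m² + 1)
10m² − 21m − 10 = 0, so m = 5/2 or m = −2/5.
Through (−7, −3) these give 5x − 2y = −29 and 2x + 5y = −29.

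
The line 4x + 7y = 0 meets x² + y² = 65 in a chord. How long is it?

2√65

The distance from (0, 0) to the line is 0/√65, and r² = 65.
Half the chord is √(r² − d²) = √(65), so the full chord is 2√65.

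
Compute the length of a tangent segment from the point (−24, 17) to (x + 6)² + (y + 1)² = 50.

The centre is (−6, −1) and r = 5√2. The square of the distance from P to the centre is 324 + 324 = 648.
Power of the point: PT² = |PO|² − r² = 598, so PT = √598.

√598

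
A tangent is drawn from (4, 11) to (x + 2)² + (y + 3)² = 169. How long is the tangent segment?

With centre O = (−2, −3), |OP|² = 232 and r² = 169.
The tangent meets the radius at right angles, so tangent² = |PO|² − r² = 232 − 169 = 63.

3√7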